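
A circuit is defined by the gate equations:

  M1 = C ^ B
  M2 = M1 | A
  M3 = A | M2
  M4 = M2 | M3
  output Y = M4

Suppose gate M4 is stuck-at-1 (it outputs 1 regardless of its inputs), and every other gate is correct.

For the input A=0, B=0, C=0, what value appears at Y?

1

Propagate with M4 forced: M1=0, M2=0, M3=0, M4=1 [stuck-at-1].
So Y = 1. (Without the fault it would be 0.)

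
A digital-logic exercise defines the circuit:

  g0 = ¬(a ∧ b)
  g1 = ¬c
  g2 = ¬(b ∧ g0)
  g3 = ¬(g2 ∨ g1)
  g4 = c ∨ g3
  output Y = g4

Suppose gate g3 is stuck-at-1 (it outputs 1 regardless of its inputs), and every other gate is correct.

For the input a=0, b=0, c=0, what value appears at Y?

1

Propagate with g3 forced: g0=1, g1=1, g2=1, g3=1 [stuck-at-1], g4=1.
So Y = 1. (Without the fault it would be 0.)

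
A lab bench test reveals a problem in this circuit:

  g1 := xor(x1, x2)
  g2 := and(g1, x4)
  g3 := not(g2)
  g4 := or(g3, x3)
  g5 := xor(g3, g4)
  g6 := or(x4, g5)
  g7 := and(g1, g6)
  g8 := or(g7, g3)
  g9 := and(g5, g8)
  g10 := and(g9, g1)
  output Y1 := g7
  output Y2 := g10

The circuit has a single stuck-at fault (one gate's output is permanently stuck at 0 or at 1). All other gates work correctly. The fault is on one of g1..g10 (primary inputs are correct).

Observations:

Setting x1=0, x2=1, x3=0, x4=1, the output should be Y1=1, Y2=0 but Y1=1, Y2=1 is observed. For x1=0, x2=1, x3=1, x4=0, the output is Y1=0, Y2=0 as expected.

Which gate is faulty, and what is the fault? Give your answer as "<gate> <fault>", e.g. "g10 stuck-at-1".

g4 stuck-at-1

Fault-free values for test 1 (x1=0, x2=1, x3=0, x4=1): g1=1, g2=1, g3=0, g4=0, g5=0, g6=1, g7=1, g8=1, g9=0, g10=0, giving Y1=1, Y2=0. Observed Y1=1, Y2=1.
Test 1: faults giving observed Y1=1, Y2=1 are {g4 stuck-at-1, g5 stuck-at-1, g9 stuck-at-1, g10 stuck-at-1}.
Test 2 (x1=0, x2=1, x3=1, x4=0): fault-free g1=1, g2=0, g3=1, g4=1, g5=0, g6=0, g7=0, g8=1, g9=0, g10=0 → Y1=0, Y2=0; observed Y1=0, Y2=0. Eliminates g5 stuck-at-1, g9 stuck-at-1, g10 stuck-at-1.
Only g4 stuck-at-1 is consistent with every test.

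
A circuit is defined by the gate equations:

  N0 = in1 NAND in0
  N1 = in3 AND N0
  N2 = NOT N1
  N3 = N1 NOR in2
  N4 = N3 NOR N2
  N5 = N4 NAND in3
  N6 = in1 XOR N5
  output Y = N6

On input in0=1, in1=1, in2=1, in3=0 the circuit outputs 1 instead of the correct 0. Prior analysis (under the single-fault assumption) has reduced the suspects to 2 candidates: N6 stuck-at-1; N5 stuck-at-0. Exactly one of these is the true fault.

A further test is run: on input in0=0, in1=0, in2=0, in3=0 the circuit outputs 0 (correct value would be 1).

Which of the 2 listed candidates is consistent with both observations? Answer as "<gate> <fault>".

N5 stuck-at-0

Evaluate each candidate on input in0=0, in1=0, in2=0, in3=0:
  N6 stuck-at-1: N0=1, N1=0, N2=1, N3=1, N4=0, N5=1, N6=1 [stuck-at-1] → 1 — eliminated
  N5 stuck-at-0: N0=1, N1=0, N2=1, N3=1, N4=0, N5=0 [stuck-at-0], N6=0 → 0 — matches
Only N5 stuck-at-0 reproduces the observed 0.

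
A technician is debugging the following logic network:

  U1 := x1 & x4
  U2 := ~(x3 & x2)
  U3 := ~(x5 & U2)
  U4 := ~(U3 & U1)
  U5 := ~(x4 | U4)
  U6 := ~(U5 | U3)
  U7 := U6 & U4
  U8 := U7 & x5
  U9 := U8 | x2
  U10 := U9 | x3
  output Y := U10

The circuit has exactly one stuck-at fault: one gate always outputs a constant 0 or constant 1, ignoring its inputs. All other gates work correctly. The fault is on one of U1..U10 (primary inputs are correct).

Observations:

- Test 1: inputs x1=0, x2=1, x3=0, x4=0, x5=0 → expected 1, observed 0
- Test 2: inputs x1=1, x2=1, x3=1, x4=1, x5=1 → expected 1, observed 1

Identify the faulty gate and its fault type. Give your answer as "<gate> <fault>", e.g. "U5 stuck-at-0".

U9 stuck-at-0

Fault-free values for test 1 (x1=0, x2=1, x3=0, x4=0, x5=0): U1=0, U2=1, U3=1, U4=1, U5=0, U6=0, U7=0, U8=0, U9=1, U10=1, giving Y=1. Observed 0.
Test 1: faults giving observed 0 are {U9 stuck-at-0, U10 stuck-at-0}.
Test 2 (x1=1, x2=1, x3=1, x4=1, x5=1): fault-free U1=1, U2=0, U3=1, U4=0, U5=0, U6=0, U7=0, U8=0, U9=1, U10=1 → 1; observed 1. Eliminates U10 stuck-at-0.
Only U9 stuck-at-0 is consistent with every test.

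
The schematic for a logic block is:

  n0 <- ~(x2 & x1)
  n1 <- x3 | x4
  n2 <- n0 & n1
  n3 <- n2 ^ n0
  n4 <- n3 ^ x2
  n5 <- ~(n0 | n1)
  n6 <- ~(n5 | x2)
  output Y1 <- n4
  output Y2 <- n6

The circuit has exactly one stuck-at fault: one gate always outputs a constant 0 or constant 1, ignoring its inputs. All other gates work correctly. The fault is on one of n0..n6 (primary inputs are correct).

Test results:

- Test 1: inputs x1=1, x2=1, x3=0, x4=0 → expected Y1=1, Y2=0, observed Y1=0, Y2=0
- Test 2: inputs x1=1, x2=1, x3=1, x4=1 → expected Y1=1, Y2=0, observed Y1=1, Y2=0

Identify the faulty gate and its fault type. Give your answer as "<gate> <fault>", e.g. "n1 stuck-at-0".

n0 stuck-at-1

Fault-free values for test 1 (x1=1, x2=1, x3=0, x4=0): n0=0, n1=0, n2=0, n3=0, n4=1, n5=1, n6=0, giving Y1=1, Y2=0. Observed Y1=0, Y2=0.
Test 1: faults giving observed Y1=0, Y2=0 are {n0 stuck-at-1, n2 stuck-at-1, n3 stuck-at-1, n4 stuck-at-0}.
Test 2 (x1=1, x2=1, x3=1, x4=1): fault-free n0=0, n1=1, n2=0, n3=0, n4=1, n5=0, n6=0 → Y1=1, Y2=0; observed Y1=1, Y2=0. Eliminates n2 stuck-at-1, n3 stuck-at-1, n4 stuck-at-0.
Only n0 stuck-at-1 is consistent with every test.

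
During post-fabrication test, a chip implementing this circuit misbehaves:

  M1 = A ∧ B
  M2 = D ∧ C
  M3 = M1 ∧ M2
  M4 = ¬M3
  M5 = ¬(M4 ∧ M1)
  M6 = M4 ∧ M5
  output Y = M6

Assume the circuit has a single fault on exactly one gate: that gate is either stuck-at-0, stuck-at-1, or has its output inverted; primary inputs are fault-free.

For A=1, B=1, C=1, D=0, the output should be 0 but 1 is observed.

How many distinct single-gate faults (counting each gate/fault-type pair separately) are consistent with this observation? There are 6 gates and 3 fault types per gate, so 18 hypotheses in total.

6

Fault-free: M1=1, M2=0, M3=0, M4=1, M5=0, M6=0 → 0. Observed 1.
  M1: stuck-at-0, inverted output ✓; others ✗
  M2: none of the 3 fault types match ✗
  M3: none of the 3 fault types match ✗
  M4: none of the 3 fault types match ✗
  M5: stuck-at-1, inverted output ✓; others ✗
  M6: stuck-at-1, inverted output ✓; others ✗
Consistent faults: {M1 stuck-at-0, M1 inverted output, M5 stuck-at-1, M5 inverted output, M6 stuck-at-1, M6 inverted output} — 6 in all.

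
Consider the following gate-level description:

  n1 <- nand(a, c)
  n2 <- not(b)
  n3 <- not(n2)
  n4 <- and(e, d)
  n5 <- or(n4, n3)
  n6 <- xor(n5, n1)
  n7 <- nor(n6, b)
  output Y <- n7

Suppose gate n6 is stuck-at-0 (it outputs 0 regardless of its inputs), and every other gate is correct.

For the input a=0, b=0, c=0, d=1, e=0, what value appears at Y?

1

Propagate with n6 forced: n1=1, n2=1, n3=0, n4=0, n5=0, n6=0 [stuck-at-0], n7=1.
So Y = 1. (Without the fault it would be 0.)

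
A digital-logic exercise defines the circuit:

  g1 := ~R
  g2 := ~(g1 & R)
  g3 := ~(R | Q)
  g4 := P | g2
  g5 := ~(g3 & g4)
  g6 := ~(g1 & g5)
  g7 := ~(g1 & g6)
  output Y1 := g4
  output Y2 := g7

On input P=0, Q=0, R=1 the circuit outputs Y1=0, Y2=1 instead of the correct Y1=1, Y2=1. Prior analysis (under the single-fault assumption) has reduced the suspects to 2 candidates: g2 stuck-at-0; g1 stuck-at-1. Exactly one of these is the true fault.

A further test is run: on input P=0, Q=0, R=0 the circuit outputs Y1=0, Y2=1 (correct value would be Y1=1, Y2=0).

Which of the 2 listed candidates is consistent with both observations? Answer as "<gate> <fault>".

g2 stuck-at-0

Evaluate each candidate on input P=0, Q=0, R=0:
  g2 stuck-at-0: g1=1, g2=0 [stuck-at-0], g3=1, g4=0, g5=1, g6=0, g7=1 → Y1=0, Y2=1 — matches
  g1 stuck-at-1: g1=1 [stuck-at-1], g2=1, g3=1, g4=1, g5=0, g6=1, g7=0 → Y1=1, Y2=0 — eliminated
Only g2 stuck-at-0 reproduces the observed Y1=0, Y2=1.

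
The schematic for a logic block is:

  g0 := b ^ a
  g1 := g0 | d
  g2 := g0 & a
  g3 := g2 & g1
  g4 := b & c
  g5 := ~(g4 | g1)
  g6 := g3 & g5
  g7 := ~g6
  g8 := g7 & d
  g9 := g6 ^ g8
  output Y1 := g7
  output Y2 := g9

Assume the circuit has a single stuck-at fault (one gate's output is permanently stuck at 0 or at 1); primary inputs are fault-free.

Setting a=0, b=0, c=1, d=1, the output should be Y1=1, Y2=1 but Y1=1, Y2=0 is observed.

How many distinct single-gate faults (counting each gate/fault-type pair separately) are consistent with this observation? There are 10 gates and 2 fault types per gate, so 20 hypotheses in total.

2

Fault-free: g0=0, g1=1, g2=0, g3=0, g4=0, g5=0, g6=0, g7=1, g8=1, g9=1 → Y1=1, Y2=1. Observed Y1=1, Y2=0.
  g0: none of the 2 fault types match ✗
  g1: none of the 2 fault types match ✗
  g2: none of the 2 fault types match ✗
  g3: none of the 2 fault types match ✗
  g4: none of the 2 fault types match ✗
  g5: none of the 2 fault types match ✗
  g6: none of the 2 fault types match ✗
  g7: none of the 2 fault types match ✗
  g8: stuck-at-0 ✓; others ✗
  g9: stuck-at-0 ✓; others ✗
Consistent faults: {g8 stuck-at-0, g9 stuck-at-0} — 2 in all.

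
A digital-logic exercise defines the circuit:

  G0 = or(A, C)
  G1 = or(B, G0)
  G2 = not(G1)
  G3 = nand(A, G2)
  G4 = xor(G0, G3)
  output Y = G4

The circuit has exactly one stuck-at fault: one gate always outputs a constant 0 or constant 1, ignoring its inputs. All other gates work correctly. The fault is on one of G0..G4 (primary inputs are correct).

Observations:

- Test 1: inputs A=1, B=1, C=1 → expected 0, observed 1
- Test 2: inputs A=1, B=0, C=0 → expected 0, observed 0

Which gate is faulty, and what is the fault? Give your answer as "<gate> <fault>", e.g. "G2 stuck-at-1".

G0 stuck-at-0

Fault-free values for test 1 (A=1, B=1, C=1): G0=1, G1=1, G2=0, G3=1, G4=0, giving Y=0. Observed 1.
Test 1: faults giving observed 1 are {G0 stuck-at-0, G1 stuck-at-0, G2 stuck-at-1, G3 stuck-at-0, G4 stuck-at-1}.
Test 2 (A=1, B=0, C=0): fault-free G0=1, G1=1, G2=0, G3=1, G4=0 → 0; observed 0. Eliminates G1 stuck-at-0, G2 stuck-at-1, G3 stuck-at-0, G4 stuck-at-1.
Only G0 stuck-at-0 is consistent with every test.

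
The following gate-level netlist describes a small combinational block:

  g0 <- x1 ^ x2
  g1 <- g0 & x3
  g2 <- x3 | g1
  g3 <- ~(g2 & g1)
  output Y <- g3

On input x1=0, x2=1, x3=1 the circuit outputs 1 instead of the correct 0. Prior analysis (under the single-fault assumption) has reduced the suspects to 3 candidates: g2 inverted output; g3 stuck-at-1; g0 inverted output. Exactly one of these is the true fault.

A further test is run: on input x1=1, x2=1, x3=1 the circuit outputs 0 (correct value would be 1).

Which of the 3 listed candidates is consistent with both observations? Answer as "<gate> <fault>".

g0 inverted output

Evaluate each candidate on input x1=1, x2=1, x3=1:
  g2 inverted output: g0=0, g1=0, g2=0 [inverted output], g3=1 → 1 — eliminated
  g3 stuck-at-1: g0=0, g1=0, g2=1, g3=1 [stuck-at-1] → 1 — eliminated
  g0 inverted output: g0=1 [inverted output], g1=1, g2=1, g3=0 → 0 — matches
Only g0 inverted output reproduces the observed 0.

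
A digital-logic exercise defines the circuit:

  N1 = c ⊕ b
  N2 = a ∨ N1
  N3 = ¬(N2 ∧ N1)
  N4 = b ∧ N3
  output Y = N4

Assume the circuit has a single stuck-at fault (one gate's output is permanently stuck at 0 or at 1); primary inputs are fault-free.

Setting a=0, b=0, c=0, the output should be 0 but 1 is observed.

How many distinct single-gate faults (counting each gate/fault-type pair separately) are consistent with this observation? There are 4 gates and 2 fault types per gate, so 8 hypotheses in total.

1

Fault-free: N1=0, N2=0, N3=1, N4=0 → 0. Observed 1.
  N1 stuck-at-0: output 0 ✗
  N1 stuck-at-1: output 0 ✗
  N2 stuck-at-0: output 0 ✗
  N2 stuck-at-1: output 0 ✗
  N3 stuck-at-0: output 0 ✗
  N3 stuck-at-1: output 0 ✗
  N4 stuck-at-0: output 0 ✗
  N4 stuck-at-1: output 1 ✓
Consistent faults: {N4 stuck-at-1} — 1 in all.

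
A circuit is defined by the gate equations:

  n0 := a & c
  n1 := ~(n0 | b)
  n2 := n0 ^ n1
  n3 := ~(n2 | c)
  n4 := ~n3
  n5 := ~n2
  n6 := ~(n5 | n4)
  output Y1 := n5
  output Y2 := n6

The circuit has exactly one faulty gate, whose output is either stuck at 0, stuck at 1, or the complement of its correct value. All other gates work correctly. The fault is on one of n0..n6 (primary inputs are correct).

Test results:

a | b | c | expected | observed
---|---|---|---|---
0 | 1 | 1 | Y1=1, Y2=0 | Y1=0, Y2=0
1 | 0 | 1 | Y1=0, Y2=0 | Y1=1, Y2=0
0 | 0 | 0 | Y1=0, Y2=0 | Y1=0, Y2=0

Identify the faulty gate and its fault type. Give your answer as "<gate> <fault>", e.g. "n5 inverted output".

Fault-free values for test 1 (a=0, b=1, c=1): n0=0, n1=0, n2=0, n3=0, n4=1, n5=1, n6=0, giving Y1=1, Y2=0. Observed Y1=0, Y2=0.
Test 1: faults giving observed Y1=0, Y2=0 are {n0 stuck-at-1, n0 inverted output, n1 stuck-at-1, n1 inverted output, n2 stuck-at-1, n2 inverted output, n5 stuck-at-0, n5 inverted output}.
Test 2 (a=1, b=0, c=1): fault-free n0=1, n1=0, n2=1, n3=0, n4=1, n5=0, n6=0 → Y1=0, Y2=0; observed Y1=1, Y2=0. Eliminates n0 stuck-at-1, n0 inverted output, n2 stuck-at-1, n5 stuck-at-0.
Test 3 (a=0, b=0, c=0): fault-free n0=0, n1=1, n2=1, n3=0, n4=1, n5=0, n6=0 → Y1=0, Y2=0; observed Y1=0, Y2=0. Eliminates n1 inverted output, n2 inverted output, n5 inverted output.
Only n1 stuck-at-1 is consistent with every test.

n1 stuck-at-1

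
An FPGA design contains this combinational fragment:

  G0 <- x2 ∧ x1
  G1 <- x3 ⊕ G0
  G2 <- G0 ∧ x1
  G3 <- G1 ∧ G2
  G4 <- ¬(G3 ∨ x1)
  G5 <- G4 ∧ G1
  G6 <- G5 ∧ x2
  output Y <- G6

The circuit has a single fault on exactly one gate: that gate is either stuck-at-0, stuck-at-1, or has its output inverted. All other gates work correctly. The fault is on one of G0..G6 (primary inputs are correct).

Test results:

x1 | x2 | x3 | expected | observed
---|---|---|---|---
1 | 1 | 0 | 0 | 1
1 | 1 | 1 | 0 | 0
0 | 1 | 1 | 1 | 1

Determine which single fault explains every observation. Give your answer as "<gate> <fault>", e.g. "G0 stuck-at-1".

G4 stuck-at-1

Fault-free values for test 1 (x1=1, x2=1, x3=0): G0=1, G1=1, G2=1, G3=1, G4=0, G5=0, G6=0, giving Y=0. Observed 1.
Test 1: faults giving observed 1 are {G4 stuck-at-1, G4 inverted output, G5 stuck-at-1, G5 inverted output, G6 stuck-at-1, G6 inverted output}.
Test 2 (x1=1, x2=1, x3=1): fault-free G0=1, G1=0, G2=1, G3=0, G4=0, G5=0, G6=0 → 0; observed 0. Eliminates G5 stuck-at-1, G5 inverted output, G6 stuck-at-1, G6 inverted output.
Test 3 (x1=0, x2=1, x3=1): fault-free G0=0, G1=1, G2=0, G3=0, G4=1, G5=1, G6=1 → 1; observed 1. Eliminates G4 inverted output.
Only G4 stuck-at-1 is consistent with every test.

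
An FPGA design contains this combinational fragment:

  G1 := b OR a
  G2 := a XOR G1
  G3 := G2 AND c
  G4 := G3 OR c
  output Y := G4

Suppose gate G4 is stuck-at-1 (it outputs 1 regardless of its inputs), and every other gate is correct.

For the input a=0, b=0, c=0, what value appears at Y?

Propagate with G4 forced: G1=0, G2=0, G3=0, G4=1 [stuck-at-1].
So Y = 1. (Without the fault it would be 0.)

1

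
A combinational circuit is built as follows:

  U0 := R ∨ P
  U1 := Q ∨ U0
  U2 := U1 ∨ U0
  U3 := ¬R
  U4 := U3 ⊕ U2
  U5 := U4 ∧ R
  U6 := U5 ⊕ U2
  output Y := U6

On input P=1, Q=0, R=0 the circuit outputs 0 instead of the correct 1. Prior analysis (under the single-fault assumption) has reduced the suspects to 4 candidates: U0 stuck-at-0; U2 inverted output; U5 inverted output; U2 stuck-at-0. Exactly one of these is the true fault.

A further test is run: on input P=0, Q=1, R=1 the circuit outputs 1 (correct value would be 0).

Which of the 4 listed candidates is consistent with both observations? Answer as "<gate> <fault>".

U5 inverted output

Evaluate each candidate on input P=0, Q=1, R=1:
  U0 stuck-at-0: U0=0 [stuck-at-0], U1=1, U2=1, U3=0, U4=1, U5=1, U6=0 → 0 — eliminated
  U2 inverted output: U0=1, U1=1, U2=0 [inverted output], U3=0, U4=0, U5=0, U6=0 → 0 — eliminated
  U5 inverted output: U0=1, U1=1, U2=1, U3=0, U4=1, U5=0 [inverted output], U6=1 → 1 — matches
  U2 stuck-at-0: U0=1, U1=1, U2=0 [stuck-at-0], U3=0, U4=0, U5=0, U6=0 → 0 — eliminated
Only U5 inverted output reproduces the observed 1.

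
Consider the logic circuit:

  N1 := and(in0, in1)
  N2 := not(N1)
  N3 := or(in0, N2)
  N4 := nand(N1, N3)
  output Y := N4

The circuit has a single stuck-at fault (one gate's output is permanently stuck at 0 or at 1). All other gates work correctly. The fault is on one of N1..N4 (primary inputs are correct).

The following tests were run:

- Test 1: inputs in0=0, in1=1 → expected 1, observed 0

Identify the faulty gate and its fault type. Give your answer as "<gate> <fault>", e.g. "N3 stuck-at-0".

N4 stuck-at-0

Fault-free values for test 1 (in0=0, in1=1): N1=0, N2=1, N3=1, N4=1, giving Y=1. Observed 0.
Test 1: faults giving observed 0 are {N4 stuck-at-0}.
Only N4 stuck-at-0 is consistent with every test.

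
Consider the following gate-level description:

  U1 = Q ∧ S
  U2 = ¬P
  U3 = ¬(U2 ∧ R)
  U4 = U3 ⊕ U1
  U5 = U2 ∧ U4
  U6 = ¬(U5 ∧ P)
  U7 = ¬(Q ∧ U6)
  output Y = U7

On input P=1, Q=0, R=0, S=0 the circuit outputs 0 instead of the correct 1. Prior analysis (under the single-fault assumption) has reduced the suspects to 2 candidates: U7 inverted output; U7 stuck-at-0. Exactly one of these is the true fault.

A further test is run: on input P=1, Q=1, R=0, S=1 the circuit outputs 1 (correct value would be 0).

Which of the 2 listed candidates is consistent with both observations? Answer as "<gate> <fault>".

U7 inverted output

Evaluate each candidate on input P=1, Q=1, R=0, S=1:
  U7 inverted output: U1=1, U2=0, U3=1, U4=0, U5=0, U6=1, U7=1 [inverted output] → 1 — matches
  U7 stuck-at-0: U1=1, U2=0, U3=1, U4=0, U5=0, U6=1, U7=0 [stuck-at-0] → 0 — eliminated
Only U7 inverted output reproduces the observed 1.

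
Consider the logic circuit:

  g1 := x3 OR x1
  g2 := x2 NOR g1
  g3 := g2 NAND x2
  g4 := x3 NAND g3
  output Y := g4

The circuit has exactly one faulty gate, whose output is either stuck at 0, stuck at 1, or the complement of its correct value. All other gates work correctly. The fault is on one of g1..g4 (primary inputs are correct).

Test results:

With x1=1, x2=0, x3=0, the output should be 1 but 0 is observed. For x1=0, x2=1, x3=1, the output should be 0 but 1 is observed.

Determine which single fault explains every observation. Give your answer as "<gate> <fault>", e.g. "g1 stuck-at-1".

Fault-free values for test 1 (x1=1, x2=0, x3=0): g1=1, g2=0, g3=1, g4=1, giving Y=1. Observed 0.
Test 1: faults giving observed 0 are {g4 stuck-at-0, g4 inverted output}.
Test 2 (x1=0, x2=1, x3=1): fault-free g1=1, g2=0, g3=1, g4=0 → 0; observed 1. Eliminates g4 stuck-at-0.
Only g4 inverted output is consistent with every test.

g4 inverted output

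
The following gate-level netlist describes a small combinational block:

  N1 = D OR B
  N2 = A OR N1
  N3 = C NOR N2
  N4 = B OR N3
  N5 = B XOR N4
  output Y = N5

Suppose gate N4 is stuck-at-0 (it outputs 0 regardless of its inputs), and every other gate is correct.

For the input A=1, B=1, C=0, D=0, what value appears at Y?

1

Propagate with N4 forced: N1=1, N2=1, N3=0, N4=0 [stuck-at-0], N5=1.
So Y = 1. (Without the fault it would be 0.)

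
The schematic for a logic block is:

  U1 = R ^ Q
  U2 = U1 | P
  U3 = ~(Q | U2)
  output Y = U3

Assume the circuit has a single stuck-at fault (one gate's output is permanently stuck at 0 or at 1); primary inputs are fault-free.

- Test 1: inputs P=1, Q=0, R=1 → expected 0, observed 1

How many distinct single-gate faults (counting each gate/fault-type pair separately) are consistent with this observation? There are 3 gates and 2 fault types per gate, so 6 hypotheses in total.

Fault-free: U1=1, U2=1, U3=0 → 0. Observed 1.
  U1 stuck-at-0: output 0 ✗
  U1 stuck-at-1: output 0 ✗
  U2 stuck-at-0: output 1 ✓
  U2 stuck-at-1: output 0 ✗
  U3 stuck-at-0: output 0 ✗
  U3 stuck-at-1: output 1 ✓
Consistent faults: {U2 stuck-at-0, U3 stuck-at-1} — 2 in all.

2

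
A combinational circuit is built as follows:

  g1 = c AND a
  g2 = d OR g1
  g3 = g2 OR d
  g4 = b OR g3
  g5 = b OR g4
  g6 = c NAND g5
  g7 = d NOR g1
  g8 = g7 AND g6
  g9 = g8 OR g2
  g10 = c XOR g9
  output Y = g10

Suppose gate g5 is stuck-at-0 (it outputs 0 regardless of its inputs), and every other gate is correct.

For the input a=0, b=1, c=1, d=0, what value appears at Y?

Propagate with g5 forced: g1=0, g2=0, g3=0, g4=1, g5=0 [stuck-at-0], g6=1, g7=1, g8=1, g9=1, g10=0.
So Y = 0. (Without the fault it would be 1.)

0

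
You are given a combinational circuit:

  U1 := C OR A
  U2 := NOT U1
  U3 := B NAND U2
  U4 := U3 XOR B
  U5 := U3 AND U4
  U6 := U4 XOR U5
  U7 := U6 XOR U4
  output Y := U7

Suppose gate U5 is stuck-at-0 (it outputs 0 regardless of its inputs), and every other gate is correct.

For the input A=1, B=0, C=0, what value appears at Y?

Propagate with U5 forced: U1=1, U2=0, U3=1, U4=1, U5=0 [stuck-at-0], U6=1, U7=0.
So Y = 0. (Without the fault it would be 1.)

0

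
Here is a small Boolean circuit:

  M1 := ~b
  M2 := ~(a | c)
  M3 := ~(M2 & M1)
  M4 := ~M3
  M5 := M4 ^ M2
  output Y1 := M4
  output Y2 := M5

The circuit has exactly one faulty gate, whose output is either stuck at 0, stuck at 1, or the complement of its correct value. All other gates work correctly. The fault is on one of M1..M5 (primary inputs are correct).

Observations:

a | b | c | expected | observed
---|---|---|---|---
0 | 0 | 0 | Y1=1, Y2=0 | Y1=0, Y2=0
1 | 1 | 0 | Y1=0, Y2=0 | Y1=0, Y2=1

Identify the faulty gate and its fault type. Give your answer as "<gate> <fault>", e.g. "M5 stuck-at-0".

M2 inverted output

Fault-free values for test 1 (a=0, b=0, c=0): M1=1, M2=1, M3=0, M4=1, M5=0, giving Y1=1, Y2=0. Observed Y1=0, Y2=0.
Test 1: faults giving observed Y1=0, Y2=0 are {M2 stuck-at-0, M2 inverted output}.
Test 2 (a=1, b=1, c=0): fault-free M1=0, M2=0, M3=1, M4=0, M5=0 → Y1=0, Y2=0; observed Y1=0, Y2=1. Eliminates M2 stuck-at-0.
Only M2 inverted output is consistent with every test.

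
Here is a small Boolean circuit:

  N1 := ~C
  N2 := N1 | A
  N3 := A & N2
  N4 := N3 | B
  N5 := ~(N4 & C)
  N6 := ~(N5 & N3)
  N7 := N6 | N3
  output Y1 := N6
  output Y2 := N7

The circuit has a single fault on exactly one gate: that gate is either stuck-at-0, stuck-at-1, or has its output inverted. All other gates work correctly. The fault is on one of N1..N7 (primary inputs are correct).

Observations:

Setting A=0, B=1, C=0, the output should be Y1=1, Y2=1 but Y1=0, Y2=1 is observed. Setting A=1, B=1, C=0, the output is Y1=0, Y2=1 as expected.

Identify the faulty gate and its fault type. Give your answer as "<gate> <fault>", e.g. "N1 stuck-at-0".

N3 stuck-at-1

Fault-free values for test 1 (A=0, B=1, C=0): N1=1, N2=1, N3=0, N4=1, N5=1, N6=1, N7=1, giving Y1=1, Y2=1. Observed Y1=0, Y2=1.
Test 1: faults giving observed Y1=0, Y2=1 are {N3 stuck-at-1, N3 inverted output}.
Test 2 (A=1, B=1, C=0): fault-free N1=1, N2=1, N3=1, N4=1, N5=1, N6=0, N7=1 → Y1=0, Y2=1; observed Y1=0, Y2=1. Eliminates N3 inverted output.
Only N3 stuck-at-1 is consistent with every test.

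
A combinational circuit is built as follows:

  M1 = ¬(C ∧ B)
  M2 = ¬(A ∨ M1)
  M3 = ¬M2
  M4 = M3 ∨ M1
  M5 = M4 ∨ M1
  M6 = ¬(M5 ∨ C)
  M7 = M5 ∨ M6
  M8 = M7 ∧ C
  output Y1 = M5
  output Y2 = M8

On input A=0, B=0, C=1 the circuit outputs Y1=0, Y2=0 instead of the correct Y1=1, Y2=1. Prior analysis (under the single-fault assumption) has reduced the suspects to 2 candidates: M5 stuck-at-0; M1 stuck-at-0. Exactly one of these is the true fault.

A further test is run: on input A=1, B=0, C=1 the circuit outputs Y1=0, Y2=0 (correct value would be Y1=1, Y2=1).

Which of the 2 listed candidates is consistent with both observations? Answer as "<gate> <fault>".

Evaluate each candidate on input A=1, B=0, C=1:
  M5 stuck-at-0: M1=1, M2=0, M3=1, M4=1, M5=0 [stuck-at-0], M6=0, M7=0, M8=0 → Y1=0, Y2=0 — matches
  M1 stuck-at-0: M1=0 [stuck-at-0], M2=0, M3=1, M4=1, M5=1, M6=0, M7=1, M8=1 → Y1=1, Y2=1 — eliminated
Only M5 stuck-at-0 reproduces the observed Y1=0, Y2=0.

M5 stuck-at-0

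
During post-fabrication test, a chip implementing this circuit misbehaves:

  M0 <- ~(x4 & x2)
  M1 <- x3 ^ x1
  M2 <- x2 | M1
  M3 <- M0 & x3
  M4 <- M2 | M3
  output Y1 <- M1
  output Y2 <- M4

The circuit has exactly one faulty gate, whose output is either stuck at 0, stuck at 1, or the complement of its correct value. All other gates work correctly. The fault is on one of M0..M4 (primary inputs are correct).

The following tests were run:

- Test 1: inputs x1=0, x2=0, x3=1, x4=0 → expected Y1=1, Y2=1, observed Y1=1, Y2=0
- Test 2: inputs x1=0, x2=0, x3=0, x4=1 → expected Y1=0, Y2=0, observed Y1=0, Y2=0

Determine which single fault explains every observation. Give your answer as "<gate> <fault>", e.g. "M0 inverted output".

M4 stuck-at-0

Fault-free values for test 1 (x1=0, x2=0, x3=1, x4=0): M0=1, M1=1, M2=1, M3=1, M4=1, giving Y1=1, Y2=1. Observed Y1=1, Y2=0.
Test 1: faults giving observed Y1=1, Y2=0 are {M4 stuck-at-0, M4 inverted output}.
Test 2 (x1=0, x2=0, x3=0, x4=1): fault-free M0=1, M1=0, M2=0, M3=0, M4=0 → Y1=0, Y2=0; observed Y1=0, Y2=0. Eliminates M4 inverted output.
Only M4 stuck-at-0 is consistent with every test.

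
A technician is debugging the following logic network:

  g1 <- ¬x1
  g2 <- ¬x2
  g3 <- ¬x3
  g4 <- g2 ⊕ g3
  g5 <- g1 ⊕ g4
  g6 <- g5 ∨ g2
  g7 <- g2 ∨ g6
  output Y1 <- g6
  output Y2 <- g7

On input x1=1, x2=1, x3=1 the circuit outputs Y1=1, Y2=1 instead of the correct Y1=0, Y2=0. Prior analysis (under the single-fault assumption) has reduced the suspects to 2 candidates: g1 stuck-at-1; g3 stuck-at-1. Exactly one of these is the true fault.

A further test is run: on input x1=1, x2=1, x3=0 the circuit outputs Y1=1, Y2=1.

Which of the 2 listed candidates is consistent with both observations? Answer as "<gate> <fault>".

Evaluate each candidate on input x1=1, x2=1, x3=0:
  g1 stuck-at-1: g1=1 [stuck-at-1], g2=0, g3=1, g4=1, g5=0, g6=0, g7=0 → Y1=0, Y2=0 — eliminated
  g3 stuck-at-1: g1=0, g2=0, g3=1 [stuck-at-1], g4=1, g5=1, g6=1, g7=1 → Y1=1, Y2=1 — matches
Only g3 stuck-at-1 reproduces the observed Y1=1, Y2=1.

g3 stuck-at-1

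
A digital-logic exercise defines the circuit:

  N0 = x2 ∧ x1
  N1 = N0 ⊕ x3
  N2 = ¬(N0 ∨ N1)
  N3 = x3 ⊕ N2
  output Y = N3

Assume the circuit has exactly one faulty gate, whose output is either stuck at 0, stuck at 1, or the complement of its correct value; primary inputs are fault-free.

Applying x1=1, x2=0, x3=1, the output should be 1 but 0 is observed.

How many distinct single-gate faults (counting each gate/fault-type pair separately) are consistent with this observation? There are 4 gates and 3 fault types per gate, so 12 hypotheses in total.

6

Fault-free: N0=0, N1=1, N2=0, N3=1 → 1. Observed 0.
  N0 stuck-at-0: output 1 ✗
  N0 stuck-at-1: output 1 ✗
  N0 inverted output: output 1 ✗
  N1 stuck-at-0: output 0 ✓
  N1 stuck-at-1: output 1 ✗
  N1 inverted output: output 0 ✓
  N2 stuck-at-0: output 1 ✗
  N2 stuck-at-1: output 0 ✓
  N2 inverted output: output 0 ✓
  N3 stuck-at-0: output 0 ✓
  N3 stuck-at-1: output 1 ✗
  N3 inverted output: output 0 ✓
Consistent faults: {N1 stuck-at-0, N1 inverted output, N2 stuck-at-1, N2 inverted output, N3 stuck-at-0, N3 inverted output} — 6 in all.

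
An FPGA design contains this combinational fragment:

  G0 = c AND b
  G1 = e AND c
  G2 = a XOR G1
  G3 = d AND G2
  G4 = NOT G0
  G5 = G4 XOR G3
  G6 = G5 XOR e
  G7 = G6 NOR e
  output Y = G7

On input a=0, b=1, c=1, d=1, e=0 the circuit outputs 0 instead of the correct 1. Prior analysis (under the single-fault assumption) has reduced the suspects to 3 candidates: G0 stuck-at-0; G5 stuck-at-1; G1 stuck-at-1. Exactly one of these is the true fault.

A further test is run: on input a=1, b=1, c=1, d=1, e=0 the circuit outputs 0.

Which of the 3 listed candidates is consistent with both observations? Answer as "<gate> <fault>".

G5 stuck-at-1

Evaluate each candidate on input a=1, b=1, c=1, d=1, e=0:
  G0 stuck-at-0: G0=0 [stuck-at-0], G1=0, G2=1, G3=1, G4=1, G5=0, G6=0, G7=1 → 1 — eliminated
  G5 stuck-at-1: G0=1, G1=0, G2=1, G3=1, G4=0, G5=1 [stuck-at-1], G6=1, G7=0 → 0 — matches
  G1 stuck-at-1: G0=1, G1=1 [stuck-at-1], G2=0, G3=0, G4=0, G5=0, G6=0, G7=1 → 1 — eliminated
Only G5 stuck-at-1 reproduces the observed 0.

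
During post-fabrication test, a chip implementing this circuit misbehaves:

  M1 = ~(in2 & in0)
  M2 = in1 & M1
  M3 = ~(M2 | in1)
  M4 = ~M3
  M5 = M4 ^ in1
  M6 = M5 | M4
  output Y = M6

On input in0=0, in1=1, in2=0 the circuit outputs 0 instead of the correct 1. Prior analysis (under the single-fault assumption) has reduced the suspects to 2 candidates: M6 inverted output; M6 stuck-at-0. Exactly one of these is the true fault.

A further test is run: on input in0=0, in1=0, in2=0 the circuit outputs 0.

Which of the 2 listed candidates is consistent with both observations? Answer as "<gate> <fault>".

Evaluate each candidate on input in0=0, in1=0, in2=0:
  M6 inverted output: M1=1, M2=0, M3=1, M4=0, M5=0, M6=1 [inverted output] → 1 — eliminated
  M6 stuck-at-0: M1=1, M2=0, M3=1, M4=0, M5=0, M6=0 [stuck-at-0] → 0 — matches
Only M6 stuck-at-0 reproduces the observed 0.

M6 stuck-at-0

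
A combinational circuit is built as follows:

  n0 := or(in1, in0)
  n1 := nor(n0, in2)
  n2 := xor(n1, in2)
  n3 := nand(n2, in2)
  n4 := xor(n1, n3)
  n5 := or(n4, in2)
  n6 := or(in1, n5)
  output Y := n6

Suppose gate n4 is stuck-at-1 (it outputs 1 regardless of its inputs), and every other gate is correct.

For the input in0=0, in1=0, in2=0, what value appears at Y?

1

Propagate with n4 forced: n0=0, n1=1, n2=1, n3=1, n4=1 [stuck-at-1], n5=1, n6=1.
So Y = 1. (Without the fault it would be 0.)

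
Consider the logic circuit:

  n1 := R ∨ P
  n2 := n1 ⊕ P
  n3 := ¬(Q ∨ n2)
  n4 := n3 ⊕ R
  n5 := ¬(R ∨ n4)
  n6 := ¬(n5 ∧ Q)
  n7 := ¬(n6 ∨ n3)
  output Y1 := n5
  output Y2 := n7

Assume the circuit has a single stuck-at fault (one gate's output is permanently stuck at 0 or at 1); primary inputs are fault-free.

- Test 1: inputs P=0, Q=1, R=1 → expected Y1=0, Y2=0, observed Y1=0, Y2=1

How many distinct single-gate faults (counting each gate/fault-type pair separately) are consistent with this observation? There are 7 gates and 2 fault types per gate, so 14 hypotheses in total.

Fault-free: n1=1, n2=1, n3=0, n4=1, n5=0, n6=1, n7=0 → Y1=0, Y2=0. Observed Y1=0, Y2=1.
  n1 stuck-at-0: output Y1=0, Y2=0 ✗
  n1 stuck-at-1: output Y1=0, Y2=0 ✗
  n2 stuck-at-0: output Y1=0, Y2=0 ✗
  n2 stuck-at-1: output Y1=0, Y2=0 ✗
  n3 stuck-at-0: output Y1=0, Y2=0 ✗
  n3 stuck-at-1: output Y1=0, Y2=0 ✗
  n4 stuck-at-0: output Y1=0, Y2=0 ✗
  n4 stuck-at-1: output Y1=0, Y2=0 ✗
  n5 stuck-at-0: output Y1=0, Y2=0 ✗
  n5 stuck-at-1: output Y1=1, Y2=1 ✗
  n6 stuck-at-0: output Y1=0, Y2=1 ✓
  n6 stuck-at-1: output Y1=0, Y2=0 ✗
  n7 stuck-at-0: output Y1=0, Y2=0 ✗
  n7 stuck-at-1: output Y1=0, Y2=1 ✓
Consistent faults: {n6 stuck-at-0, n7 stuck-at-1} — 2 in all.

2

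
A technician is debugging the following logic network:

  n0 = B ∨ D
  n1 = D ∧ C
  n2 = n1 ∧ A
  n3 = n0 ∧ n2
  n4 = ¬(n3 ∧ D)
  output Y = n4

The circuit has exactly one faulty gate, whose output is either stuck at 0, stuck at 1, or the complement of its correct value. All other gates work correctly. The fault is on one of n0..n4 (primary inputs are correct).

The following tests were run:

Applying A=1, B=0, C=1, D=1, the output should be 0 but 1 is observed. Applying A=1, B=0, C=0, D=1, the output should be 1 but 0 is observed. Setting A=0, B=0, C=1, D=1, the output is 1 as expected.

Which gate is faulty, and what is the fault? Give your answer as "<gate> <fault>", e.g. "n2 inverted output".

Fault-free values for test 1 (A=1, B=0, C=1, D=1): n0=1, n1=1, n2=1, n3=1, n4=0, giving Y=0. Observed 1.
Test 1: faults giving observed 1 are {n0 stuck-at-0, n0 inverted output, n1 stuck-at-0, n1 inverted output, n2 stuck-at-0, n2 inverted output, n3 stuck-at-0, n3 inverted output, n4 stuck-at-1, n4 inverted output}.
Test 2 (A=1, B=0, C=0, D=1): fault-free n0=1, n1=0, n2=0, n3=0, n4=1 → 1; observed 0. Eliminates n0 stuck-at-0, n0 inverted output, n1 stuck-at-0, n2 stuck-at-0, n3 stuck-at-0, n4 stuck-at-1.
Test 3 (A=0, B=0, C=1, D=1): fault-free n0=1, n1=1, n2=0, n3=0, n4=1 → 1; observed 1. Eliminates n2 inverted output, n3 inverted output, n4 inverted output.
Only n1 inverted output is consistent with every test.

n1 inverted output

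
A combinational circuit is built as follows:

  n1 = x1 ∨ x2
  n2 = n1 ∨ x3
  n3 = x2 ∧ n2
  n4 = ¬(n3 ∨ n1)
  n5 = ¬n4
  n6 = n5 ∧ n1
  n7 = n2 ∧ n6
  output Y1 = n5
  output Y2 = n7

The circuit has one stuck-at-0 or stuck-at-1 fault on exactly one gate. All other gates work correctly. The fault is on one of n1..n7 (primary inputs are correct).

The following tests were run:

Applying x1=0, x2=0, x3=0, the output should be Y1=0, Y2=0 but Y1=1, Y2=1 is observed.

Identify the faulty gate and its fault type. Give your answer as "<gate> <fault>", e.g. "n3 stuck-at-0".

n1 stuck-at-1

Fault-free values for test 1 (x1=0, x2=0, x3=0): n1=0, n2=0, n3=0, n4=1, n5=0, n6=0, n7=0, giving Y1=0, Y2=0. Observed Y1=1, Y2=1.
Test 1: faults giving observed Y1=1, Y2=1 are {n1 stuck-at-1}.
Only n1 stuck-at-1 is consistent with every test.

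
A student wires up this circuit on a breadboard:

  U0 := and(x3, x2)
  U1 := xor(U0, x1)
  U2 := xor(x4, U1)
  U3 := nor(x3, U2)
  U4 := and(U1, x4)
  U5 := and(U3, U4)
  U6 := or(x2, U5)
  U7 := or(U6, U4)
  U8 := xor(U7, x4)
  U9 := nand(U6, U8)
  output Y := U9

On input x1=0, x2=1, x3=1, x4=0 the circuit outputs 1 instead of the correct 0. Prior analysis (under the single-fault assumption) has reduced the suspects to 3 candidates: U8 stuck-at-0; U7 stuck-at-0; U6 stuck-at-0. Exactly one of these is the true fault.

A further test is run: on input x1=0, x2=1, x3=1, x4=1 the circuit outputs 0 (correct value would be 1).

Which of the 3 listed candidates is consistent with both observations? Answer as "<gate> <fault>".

Evaluate each candidate on input x1=0, x2=1, x3=1, x4=1:
  U8 stuck-at-0: U0=1, U1=1, U2=0, U3=0, U4=1, U5=0, U6=1, U7=1, U8=0 [stuck-at-0], U9=1 → 1 — eliminated
  U7 stuck-at-0: U0=1, U1=1, U2=0, U3=0, U4=1, U5=0, U6=1, U7=0 [stuck-at-0], U8=1, U9=0 → 0 — matches
  U6 stuck-at-0: U0=1, U1=1, U2=0, U3=0, U4=1, U5=0, U6=0 [stuck-at-0], U7=1, U8=0, U9=1 → 1 — eliminated
Only U7 stuck-at-0 reproduces the observed 0.

U7 stuck-at-0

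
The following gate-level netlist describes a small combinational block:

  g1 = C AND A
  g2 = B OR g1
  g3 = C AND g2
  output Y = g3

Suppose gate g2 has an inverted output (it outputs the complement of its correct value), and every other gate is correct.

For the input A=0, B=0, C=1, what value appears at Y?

1

Propagate with g2 forced: g1=0, g2=1 [inverted output], g3=1.
So Y = 1. (Without the fault it would be 0.)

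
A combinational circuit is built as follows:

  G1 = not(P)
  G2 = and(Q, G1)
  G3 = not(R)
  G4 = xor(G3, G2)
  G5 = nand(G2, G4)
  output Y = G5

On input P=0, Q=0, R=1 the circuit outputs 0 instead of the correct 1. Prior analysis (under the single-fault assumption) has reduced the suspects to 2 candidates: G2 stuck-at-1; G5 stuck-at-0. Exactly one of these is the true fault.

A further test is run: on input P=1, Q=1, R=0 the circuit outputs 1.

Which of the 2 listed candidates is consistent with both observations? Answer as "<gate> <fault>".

G2 stuck-at-1

Evaluate each candidate on input P=1, Q=1, R=0:
  G2 stuck-at-1: G1=0, G2=1 [stuck-at-1], G3=1, G4=0, G5=1 → 1 — matches
  G5 stuck-at-0: G1=0, G2=0, G3=1, G4=1, G5=0 [stuck-at-0] → 0 — eliminated
Only G2 stuck-at-1 reproduces the observed 1.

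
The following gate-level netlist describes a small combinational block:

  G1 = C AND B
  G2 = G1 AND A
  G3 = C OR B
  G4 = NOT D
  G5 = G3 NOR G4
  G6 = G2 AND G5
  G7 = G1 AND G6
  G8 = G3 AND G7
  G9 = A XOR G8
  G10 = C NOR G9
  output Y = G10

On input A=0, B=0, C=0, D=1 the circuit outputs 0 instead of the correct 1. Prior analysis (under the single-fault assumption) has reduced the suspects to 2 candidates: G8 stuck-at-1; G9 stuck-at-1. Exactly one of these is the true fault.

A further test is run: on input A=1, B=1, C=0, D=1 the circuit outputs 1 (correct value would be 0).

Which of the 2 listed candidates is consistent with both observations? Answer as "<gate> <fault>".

Evaluate each candidate on input A=1, B=1, C=0, D=1:
  G8 stuck-at-1: G1=0, G2=0, G3=1, G4=0, G5=0, G6=0, G7=0, G8=1 [stuck-at-1], G9=0, G10=1 → 1 — matches
  G9 stuck-at-1: G1=0, G2=0, G3=1, G4=0, G5=0, G6=0, G7=0, G8=0, G9=1 [stuck-at-1], G10=0 → 0 — eliminated
Only G8 stuck-at-1 reproduces the observed 1.

G8 stuck-at-1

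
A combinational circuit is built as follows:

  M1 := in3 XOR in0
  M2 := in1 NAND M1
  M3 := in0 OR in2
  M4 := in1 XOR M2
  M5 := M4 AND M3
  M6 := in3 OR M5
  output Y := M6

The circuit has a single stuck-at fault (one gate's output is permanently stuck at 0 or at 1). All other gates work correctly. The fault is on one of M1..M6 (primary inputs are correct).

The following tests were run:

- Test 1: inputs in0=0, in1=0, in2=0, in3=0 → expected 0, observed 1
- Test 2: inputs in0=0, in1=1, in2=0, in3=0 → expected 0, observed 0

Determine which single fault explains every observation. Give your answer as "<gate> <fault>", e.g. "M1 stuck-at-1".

Fault-free values for test 1 (in0=0, in1=0, in2=0, in3=0): M1=0, M2=1, M3=0, M4=1, M5=0, M6=0, giving Y=0. Observed 1.
Test 1: faults giving observed 1 are {M3 stuck-at-1, M5 stuck-at-1, M6 stuck-at-1}.
Test 2 (in0=0, in1=1, in2=0, in3=0): fault-free M1=0, M2=1, M3=0, M4=0, M5=0, M6=0 → 0; observed 0. Eliminates M5 stuck-at-1, M6 stuck-at-1.
Only M3 stuck-at-1 is consistent with every test.

M3 stuck-at-1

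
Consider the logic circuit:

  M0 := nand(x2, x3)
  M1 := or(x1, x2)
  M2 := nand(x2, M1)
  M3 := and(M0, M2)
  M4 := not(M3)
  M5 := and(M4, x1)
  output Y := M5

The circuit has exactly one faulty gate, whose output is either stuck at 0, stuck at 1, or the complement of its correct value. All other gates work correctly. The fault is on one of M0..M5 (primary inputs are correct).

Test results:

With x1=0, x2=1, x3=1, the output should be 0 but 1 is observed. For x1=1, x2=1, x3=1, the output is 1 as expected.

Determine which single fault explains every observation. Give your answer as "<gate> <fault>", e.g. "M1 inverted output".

M5 stuck-at-1

Fault-free values for test 1 (x1=0, x2=1, x3=1): M0=0, M1=1, M2=0, M3=0, M4=1, M5=0, giving Y=0. Observed 1.
Test 1: faults giving observed 1 are {M5 stuck-at-1, M5 inverted output}.
Test 2 (x1=1, x2=1, x3=1): fault-free M0=0, M1=1, M2=0, M3=0, M4=1, M5=1 → 1; observed 1. Eliminates M5 inverted output.
Only M5 stuck-at-1 is consistent with every test.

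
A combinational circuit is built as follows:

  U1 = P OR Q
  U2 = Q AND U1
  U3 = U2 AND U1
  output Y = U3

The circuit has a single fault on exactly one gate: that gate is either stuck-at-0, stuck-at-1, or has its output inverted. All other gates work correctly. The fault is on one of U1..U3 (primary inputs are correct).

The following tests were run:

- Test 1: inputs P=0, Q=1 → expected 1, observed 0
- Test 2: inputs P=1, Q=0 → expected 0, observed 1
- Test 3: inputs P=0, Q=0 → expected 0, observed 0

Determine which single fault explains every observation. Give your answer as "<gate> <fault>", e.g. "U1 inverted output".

Fault-free values for test 1 (P=0, Q=1): U1=1, U2=1, U3=1, giving Y=1. Observed 0.
Test 1: faults giving observed 0 are {U1 stuck-at-0, U1 inverted output, U2 stuck-at-0, U2 inverted output, U3 stuck-at-0, U3 inverted output}.
Test 2 (P=1, Q=0): fault-free U1=1, U2=0, U3=0 → 0; observed 1. Eliminates U1 stuck-at-0, U1 inverted output, U2 stuck-at-0, U3 stuck-at-0.
Test 3 (P=0, Q=0): fault-free U1=0, U2=0, U3=0 → 0; observed 0. Eliminates U3 inverted output.
Only U2 inverted output is consistent with every test.

U2 inverted output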